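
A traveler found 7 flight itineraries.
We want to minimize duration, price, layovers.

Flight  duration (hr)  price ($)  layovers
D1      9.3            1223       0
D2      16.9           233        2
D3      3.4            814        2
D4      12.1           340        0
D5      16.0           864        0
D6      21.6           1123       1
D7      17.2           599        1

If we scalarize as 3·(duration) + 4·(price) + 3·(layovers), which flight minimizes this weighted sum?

D1: 3·9.3 + 4·1223 + 3·0 = 4919.9
D2: 3·16.9 + 4·233 + 3·2 = 988.7
D3: 3·3.4 + 4·814 + 3·2 = 3272.2
D4: 3·12.1 + 4·340 + 3·0 = 1396.3
D5: 3·16.0 + 4·864 + 3·0 = 3504.0
D6: 3·21.6 + 4·1123 + 3·1 = 4559.8
D7: 3·17.2 + 4·599 + 3·1 = 2450.6
Lowest: D2 at 988.7.

D2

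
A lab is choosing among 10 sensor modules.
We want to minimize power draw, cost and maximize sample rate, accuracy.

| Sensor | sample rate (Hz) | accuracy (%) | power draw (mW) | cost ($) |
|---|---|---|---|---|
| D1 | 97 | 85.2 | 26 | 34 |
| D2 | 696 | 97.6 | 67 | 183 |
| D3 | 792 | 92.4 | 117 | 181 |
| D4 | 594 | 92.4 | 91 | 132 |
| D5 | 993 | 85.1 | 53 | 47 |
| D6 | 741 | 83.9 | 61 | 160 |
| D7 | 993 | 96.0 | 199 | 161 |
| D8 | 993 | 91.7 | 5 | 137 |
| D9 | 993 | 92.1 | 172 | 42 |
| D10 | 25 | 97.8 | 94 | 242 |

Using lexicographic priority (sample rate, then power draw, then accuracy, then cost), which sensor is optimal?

First maximize sample rate: best is 993, kept {D5, D7, D8, D9}.
Then minimize power draw: best is 5, kept {D8}.

D8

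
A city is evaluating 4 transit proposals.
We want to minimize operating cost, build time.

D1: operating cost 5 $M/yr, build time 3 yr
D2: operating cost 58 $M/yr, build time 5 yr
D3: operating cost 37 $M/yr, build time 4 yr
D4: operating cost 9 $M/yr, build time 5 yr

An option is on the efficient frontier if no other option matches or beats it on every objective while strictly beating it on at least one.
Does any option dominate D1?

D2: worse on operating cost (58 vs 5).
D3: worse on operating cost (37 vs 5).
D4: worse on operating cost (9 vs 5).
No option is at least as good as D1 on every objective and strictly better on one.

No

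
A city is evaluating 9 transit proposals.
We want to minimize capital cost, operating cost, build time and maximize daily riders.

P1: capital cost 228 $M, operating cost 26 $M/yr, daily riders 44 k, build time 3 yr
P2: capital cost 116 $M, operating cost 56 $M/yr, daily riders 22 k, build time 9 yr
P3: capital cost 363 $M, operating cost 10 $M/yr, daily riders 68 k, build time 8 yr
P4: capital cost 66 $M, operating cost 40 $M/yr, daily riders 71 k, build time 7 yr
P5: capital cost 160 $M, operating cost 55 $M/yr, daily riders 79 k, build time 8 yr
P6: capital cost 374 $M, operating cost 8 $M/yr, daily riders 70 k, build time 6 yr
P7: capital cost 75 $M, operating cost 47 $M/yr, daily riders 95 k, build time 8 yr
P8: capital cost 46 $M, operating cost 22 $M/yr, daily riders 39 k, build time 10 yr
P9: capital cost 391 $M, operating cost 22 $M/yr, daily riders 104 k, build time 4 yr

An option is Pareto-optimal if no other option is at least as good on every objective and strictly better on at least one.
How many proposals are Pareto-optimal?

7

P1: not dominated (best build time).
P2: dominated by P4 (capital cost 66≤116, operating cost 40≤56, daily riders 71≥22, build time 7≤9).
P3: not dominated.
P4: not dominated.
P5: dominated by P7 (capital cost 75≤160, operating cost 47≤55, daily riders 95≥79, build time 8≤8).
P6: not dominated (best operating cost).
P7: not dominated.
P8: not dominated (best capital cost).
P9: not dominated (best daily riders).
Pareto-optimal: P1, P3, P4, P6, P7, P8, P9 → 7.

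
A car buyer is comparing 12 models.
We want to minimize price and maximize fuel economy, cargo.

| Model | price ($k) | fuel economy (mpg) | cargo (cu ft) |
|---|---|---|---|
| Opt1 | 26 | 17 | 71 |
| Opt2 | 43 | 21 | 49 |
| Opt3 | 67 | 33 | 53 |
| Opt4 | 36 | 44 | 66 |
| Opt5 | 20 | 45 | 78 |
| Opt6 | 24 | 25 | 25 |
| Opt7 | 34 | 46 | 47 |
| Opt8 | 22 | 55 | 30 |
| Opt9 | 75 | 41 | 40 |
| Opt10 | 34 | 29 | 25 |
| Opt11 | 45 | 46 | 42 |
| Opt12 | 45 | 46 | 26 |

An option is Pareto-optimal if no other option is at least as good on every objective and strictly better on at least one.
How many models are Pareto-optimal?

Opt1: dominated by Opt5 (price 20≤26, fuel economy 45≥17, cargo 78≥71).
Opt2: dominated by Opt4 (price 36≤43, fuel economy 44≥21, cargo 66≥49).
Opt3: dominated by Opt4 (price 36≤67, fuel economy 44≥33, cargo 66≥53).
Opt4: dominated by Opt5 (price 20≤36, fuel economy 45≥44, cargo 78≥66).
Opt5: not dominated (best price).
Opt6: dominated by Opt5 (price 20≤24, fuel economy 45≥25, cargo 78≥25).
Opt7: not dominated.
Opt8: not dominated (best fuel economy).
Opt9: dominated by Opt4 (price 36≤75, fuel economy 44≥41, cargo 66≥40).
Opt10: dominated by Opt5 (price 20≤34, fuel economy 45≥29, cargo 78≥25).
Opt11: dominated by Opt7 (price 34≤45, fuel economy 46≥46, cargo 47≥42).
Opt12: dominated by Opt7 (price 34≤45, fuel economy 46≥46, cargo 47≥26).
Pareto-optimal: Opt5, Opt7, Opt8 → 3.

3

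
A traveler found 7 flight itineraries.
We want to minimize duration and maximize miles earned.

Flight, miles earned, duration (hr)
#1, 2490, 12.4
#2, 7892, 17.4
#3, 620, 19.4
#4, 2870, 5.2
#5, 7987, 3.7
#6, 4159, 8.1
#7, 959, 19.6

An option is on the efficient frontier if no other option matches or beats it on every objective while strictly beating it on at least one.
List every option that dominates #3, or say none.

#1, #2, #4, #5, #6

#1: miles earned 2490≥620, duration 12.4≤19.4 — dominates #3.
#2: miles earned 7892≥620, duration 17.4≤19.4 — dominates #3.
#4: miles earned 2870≥620, duration 5.2≤19.4 — dominates #3.
#5: miles earned 7987≥620, duration 3.7≤19.4 — dominates #3.
#6: miles earned 4159≥620, duration 8.1≤19.4 — dominates #3.
Others (#7) are each worse than #3 on at least one objective.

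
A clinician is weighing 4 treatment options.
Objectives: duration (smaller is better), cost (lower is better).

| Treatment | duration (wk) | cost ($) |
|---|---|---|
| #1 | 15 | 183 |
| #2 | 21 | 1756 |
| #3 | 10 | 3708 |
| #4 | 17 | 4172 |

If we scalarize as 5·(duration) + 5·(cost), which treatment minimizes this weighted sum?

#1: 5·15 + 5·183 = 990
#2: 5·21 + 5·1756 = 8885
#3: 5·10 + 5·3708 = 18590
#4: 5·17 + 5·4172 = 20945
Lowest: #1 at 990.

#1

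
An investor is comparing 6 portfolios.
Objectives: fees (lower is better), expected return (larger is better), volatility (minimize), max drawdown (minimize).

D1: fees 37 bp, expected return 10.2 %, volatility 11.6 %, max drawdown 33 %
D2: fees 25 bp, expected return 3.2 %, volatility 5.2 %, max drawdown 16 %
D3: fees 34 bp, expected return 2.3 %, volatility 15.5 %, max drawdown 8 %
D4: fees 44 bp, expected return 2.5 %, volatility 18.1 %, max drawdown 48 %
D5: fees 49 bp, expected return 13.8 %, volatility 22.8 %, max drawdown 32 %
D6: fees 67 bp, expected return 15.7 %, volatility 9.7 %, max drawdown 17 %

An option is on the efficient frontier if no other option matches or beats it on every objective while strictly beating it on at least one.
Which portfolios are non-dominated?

D1: not dominated.
D2: not dominated (best fees).
D3: not dominated (best max drawdown).
D4: dominated by D1 (fees 37≤44, expected return 10.2≥2.5, volatility 11.6≤18.1, max drawdown 33≤48).
D5: not dominated.
D6: not dominated (best expected return).

D1, D2, D3, D5, D6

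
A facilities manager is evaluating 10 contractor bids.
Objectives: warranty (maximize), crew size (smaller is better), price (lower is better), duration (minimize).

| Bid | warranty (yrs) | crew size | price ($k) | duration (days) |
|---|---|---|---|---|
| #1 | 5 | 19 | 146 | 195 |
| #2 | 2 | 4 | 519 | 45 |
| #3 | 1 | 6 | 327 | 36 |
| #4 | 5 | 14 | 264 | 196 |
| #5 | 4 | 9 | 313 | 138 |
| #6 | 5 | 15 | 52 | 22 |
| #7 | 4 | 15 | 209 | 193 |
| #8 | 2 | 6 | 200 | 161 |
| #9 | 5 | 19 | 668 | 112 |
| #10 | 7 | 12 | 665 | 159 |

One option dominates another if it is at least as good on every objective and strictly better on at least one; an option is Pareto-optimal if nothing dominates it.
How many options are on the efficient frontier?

#1: dominated by #6 (warranty 5≥5, crew size 15≤19, price 52≤146, duration 22≤195).
#2: not dominated (best crew size).
#3: not dominated.
#4: not dominated.
#5: not dominated.
#6: not dominated (best price).
#7: dominated by #6 (warranty 5≥4, crew size 15≤15, price 52≤209, duration 22≤193).
#8: not dominated.
#9: dominated by #6 (warranty 5≥5, crew size 15≤19, price 52≤668, duration 22≤112).
#10: not dominated (best warranty).
Pareto-optimal: #2, #3, #4, #5, #6, #8, #10 → 7.

7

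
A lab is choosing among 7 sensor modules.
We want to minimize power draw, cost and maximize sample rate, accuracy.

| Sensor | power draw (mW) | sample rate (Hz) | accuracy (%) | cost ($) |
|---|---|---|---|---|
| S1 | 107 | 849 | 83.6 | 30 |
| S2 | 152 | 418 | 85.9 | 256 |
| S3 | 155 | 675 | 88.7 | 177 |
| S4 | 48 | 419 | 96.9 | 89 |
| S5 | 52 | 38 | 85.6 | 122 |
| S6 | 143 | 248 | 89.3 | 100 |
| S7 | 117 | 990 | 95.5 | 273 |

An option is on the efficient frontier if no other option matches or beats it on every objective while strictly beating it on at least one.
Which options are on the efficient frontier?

S1: not dominated (best cost).
S2: dominated by S4 (power draw 48≤152, sample rate 419≥418, accuracy 96.9≥85.9, cost 89≤256).
S3: not dominated.
S4: not dominated (best power draw).
S5: dominated by S4 (power draw 48≤52, sample rate 419≥38, accuracy 96.9≥85.6, cost 89≤122).
S6: dominated by S4 (power draw 48≤143, sample rate 419≥248, accuracy 96.9≥89.3, cost 89≤100).
S7: not dominated (best sample rate).

S1, S3, S4, S7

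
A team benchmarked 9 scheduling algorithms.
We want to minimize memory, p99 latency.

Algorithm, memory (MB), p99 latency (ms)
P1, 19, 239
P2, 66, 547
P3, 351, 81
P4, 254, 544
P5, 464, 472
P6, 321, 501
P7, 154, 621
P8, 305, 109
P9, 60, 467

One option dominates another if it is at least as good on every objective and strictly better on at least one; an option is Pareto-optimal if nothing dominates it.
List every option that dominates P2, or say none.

P1, P9

P1: memory 19≤66, p99 latency 239≤547 — dominates P2.
P9: memory 60≤66, p99 latency 467≤547 — dominates P2.
Others (P3, P4, P5, P6, P7, P8) are each worse than P2 on at least one objective.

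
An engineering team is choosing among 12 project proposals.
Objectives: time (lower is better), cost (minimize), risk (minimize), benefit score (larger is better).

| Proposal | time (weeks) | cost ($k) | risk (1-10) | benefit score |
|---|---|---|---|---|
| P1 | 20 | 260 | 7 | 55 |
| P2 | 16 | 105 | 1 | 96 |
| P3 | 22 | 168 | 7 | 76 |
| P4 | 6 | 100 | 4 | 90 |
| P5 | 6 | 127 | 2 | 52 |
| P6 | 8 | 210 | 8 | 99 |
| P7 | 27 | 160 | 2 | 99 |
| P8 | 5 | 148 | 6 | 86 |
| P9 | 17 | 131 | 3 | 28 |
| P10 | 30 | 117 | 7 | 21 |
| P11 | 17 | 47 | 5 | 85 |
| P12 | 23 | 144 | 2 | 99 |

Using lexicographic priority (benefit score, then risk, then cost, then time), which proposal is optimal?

First maximize benefit score: best is 99, kept {P6, P7, P12}.
Then minimize risk: best is 2, kept {P7, P12}.
Then minimize cost: best is 144, kept {P12}.

P12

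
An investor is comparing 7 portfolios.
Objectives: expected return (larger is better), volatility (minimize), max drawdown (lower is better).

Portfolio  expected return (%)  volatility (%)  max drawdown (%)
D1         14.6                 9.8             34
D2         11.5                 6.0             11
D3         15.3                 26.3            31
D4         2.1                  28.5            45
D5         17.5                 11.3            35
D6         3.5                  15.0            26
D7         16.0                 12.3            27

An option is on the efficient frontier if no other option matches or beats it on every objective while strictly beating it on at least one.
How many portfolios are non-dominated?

4

D1: not dominated.
D2: not dominated (best volatility).
D3: dominated by D7 (expected return 16.0≥15.3, volatility 12.3≤26.3, max drawdown 27≤31).
D4: dominated by D1 (expected return 14.6≥2.1, volatility 9.8≤28.5, max drawdown 34≤45).
D5: not dominated (best expected return).
D6: dominated by D2 (expected return 11.5≥3.5, volatility 6.0≤15.0, max drawdown 11≤26).
D7: not dominated.
Pareto-optimal: D1, D2, D5, D7 → 4.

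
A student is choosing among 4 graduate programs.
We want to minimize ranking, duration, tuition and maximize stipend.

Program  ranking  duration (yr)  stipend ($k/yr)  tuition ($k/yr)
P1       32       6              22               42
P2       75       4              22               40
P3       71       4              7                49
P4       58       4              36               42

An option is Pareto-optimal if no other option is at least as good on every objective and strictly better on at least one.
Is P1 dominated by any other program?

P2: worse on ranking (75 vs 32).
P3: worse on ranking (71 vs 32).
P4: worse on ranking (58 vs 32).
No option is at least as good as P1 on every objective and strictly better on one.

No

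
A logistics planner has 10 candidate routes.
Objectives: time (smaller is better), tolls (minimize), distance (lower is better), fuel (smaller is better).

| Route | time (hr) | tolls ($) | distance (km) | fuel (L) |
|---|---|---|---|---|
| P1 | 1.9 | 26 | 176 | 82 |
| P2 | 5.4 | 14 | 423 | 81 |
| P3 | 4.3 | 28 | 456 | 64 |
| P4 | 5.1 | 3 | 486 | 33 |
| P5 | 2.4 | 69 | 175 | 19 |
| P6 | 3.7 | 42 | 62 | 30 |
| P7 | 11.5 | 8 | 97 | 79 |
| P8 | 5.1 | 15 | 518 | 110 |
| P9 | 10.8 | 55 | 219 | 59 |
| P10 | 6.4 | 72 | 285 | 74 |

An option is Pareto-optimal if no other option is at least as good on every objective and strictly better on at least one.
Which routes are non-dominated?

P1: not dominated (best time).
P2: not dominated.
P3: not dominated.
P4: not dominated (best tolls).
P5: not dominated (best fuel).
P6: not dominated (best distance).
P7: not dominated.
P8: dominated by P4 (time 5.1≤5.1, tolls 3≤15, distance 486≤518, fuel 33≤110).
P9: dominated by P6 (time 3.7≤10.8, tolls 42≤55, distance 62≤219, fuel 30≤59).
P10: dominated by P5 (time 2.4≤6.4, tolls 69≤72, distance 175≤285, fuel 19≤74).

P1, P2, P3, P4, P5, P6, P7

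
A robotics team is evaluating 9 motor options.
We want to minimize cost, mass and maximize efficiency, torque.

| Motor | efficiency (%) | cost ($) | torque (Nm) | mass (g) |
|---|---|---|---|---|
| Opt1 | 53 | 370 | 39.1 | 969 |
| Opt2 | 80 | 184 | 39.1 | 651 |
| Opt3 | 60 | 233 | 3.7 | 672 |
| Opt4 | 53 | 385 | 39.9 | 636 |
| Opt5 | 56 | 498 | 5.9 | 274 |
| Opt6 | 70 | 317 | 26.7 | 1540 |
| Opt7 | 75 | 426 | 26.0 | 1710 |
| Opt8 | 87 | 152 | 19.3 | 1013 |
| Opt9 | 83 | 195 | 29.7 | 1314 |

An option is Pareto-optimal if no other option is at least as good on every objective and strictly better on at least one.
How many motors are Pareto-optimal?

5

Opt1: dominated by Opt2 (efficiency 80≥53, cost 184≤370, torque 39.1≥39.1, mass 651≤969).
Opt2: not dominated.
Opt3: dominated by Opt2 (efficiency 80≥60, cost 184≤233, torque 39.1≥3.7, mass 651≤672).
Opt4: not dominated (best torque).
Opt5: not dominated (best mass).
Opt6: dominated by Opt2 (efficiency 80≥70, cost 184≤317, torque 39.1≥26.7, mass 651≤1540).
Opt7: dominated by Opt2 (efficiency 80≥75, cost 184≤426, torque 39.1≥26.0, mass 651≤1710).
Opt8: not dominated (best efficiency).
Opt9: not dominated.
Pareto-optimal: Opt2, Opt4, Opt5, Opt8, Opt9 → 5.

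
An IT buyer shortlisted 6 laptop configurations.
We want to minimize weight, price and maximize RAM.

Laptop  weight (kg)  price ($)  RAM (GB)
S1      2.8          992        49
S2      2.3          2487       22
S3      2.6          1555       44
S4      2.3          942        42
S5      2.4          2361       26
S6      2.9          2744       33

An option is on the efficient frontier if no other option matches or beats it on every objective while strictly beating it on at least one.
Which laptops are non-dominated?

S1: not dominated (best RAM).
S2: dominated by S4 (weight 2.3≤2.3, price 942≤2487, RAM 42≥22).
S3: not dominated.
S4: not dominated (best price).
S5: dominated by S4 (weight 2.3≤2.4, price 942≤2361, RAM 42≥26).
S6: dominated by S1 (weight 2.8≤2.9, price 992≤2744, RAM 49≥33).

S1, S3, S4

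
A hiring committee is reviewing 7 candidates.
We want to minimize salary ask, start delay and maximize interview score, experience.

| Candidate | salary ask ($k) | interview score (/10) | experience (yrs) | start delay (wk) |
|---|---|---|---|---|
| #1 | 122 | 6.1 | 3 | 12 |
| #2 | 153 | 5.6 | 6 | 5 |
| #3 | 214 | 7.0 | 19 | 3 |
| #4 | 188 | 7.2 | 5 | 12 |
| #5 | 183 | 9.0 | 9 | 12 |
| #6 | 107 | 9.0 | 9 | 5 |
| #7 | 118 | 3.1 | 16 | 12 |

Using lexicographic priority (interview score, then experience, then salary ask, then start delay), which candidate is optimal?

First maximize interview score: best is 9.0, kept {#5, #6}.
Then maximize experience: best is 9, kept {#5, #6}.
Then minimize salary ask: best is 107, kept {#6}.

#6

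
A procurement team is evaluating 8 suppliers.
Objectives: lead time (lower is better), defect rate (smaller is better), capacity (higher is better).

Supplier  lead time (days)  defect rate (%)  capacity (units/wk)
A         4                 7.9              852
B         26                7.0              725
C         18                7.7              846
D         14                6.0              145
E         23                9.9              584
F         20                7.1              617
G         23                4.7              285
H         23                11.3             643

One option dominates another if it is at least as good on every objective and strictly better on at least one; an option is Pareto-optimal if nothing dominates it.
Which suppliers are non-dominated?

A, B, C, D, F, G

A: not dominated (best lead time).
B: not dominated.
C: not dominated.
D: not dominated.
E: dominated by A (lead time 4≤23, defect rate 7.9≤9.9, capacity 852≥584).
F: not dominated.
G: not dominated (best defect rate).
H: dominated by A (lead time 4≤23, defect rate 7.9≤11.3, capacity 852≥643).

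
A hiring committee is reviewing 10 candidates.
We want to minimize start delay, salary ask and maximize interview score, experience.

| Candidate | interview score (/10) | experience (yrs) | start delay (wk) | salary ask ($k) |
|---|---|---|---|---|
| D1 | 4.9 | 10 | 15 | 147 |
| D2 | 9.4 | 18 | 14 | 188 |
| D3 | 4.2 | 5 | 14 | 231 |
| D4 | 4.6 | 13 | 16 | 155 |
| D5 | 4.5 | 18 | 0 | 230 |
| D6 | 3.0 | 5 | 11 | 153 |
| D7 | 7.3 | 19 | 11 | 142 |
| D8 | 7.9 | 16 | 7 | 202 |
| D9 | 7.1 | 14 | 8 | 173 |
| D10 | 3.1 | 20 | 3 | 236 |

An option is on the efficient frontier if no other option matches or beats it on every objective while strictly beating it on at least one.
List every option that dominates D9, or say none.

D1: worse on interview score (4.9 vs 7.1).
D2: worse on start delay (14 vs 8).
D3: worse on interview score (4.2 vs 7.1).
D4: worse on interview score (4.6 vs 7.1).
D5: worse on interview score (4.5 vs 7.1).
D6: worse on interview score (3.0 vs 7.1).
D7: worse on start delay (11 vs 8).
D8: worse on salary ask (202 vs 173).
D10: worse on interview score (3.1 vs 7.1).
No option dominates D9.

none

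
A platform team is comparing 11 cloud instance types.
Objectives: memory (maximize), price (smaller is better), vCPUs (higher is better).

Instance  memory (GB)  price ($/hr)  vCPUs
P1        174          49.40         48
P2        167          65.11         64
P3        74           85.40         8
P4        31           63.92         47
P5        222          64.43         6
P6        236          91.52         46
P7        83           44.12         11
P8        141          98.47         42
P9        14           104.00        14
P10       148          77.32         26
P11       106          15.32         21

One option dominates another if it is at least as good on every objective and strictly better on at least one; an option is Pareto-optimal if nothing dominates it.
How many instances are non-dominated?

P1: not dominated.
P2: not dominated (best vCPUs).
P3: dominated by P1 (memory 174≥74, price 49.40≤85.40, vCPUs 48≥8).
P4: dominated by P1 (memory 174≥31, price 49.40≤63.92, vCPUs 48≥47).
P5: not dominated.
P6: not dominated (best memory).
P7: dominated by P11 (memory 106≥83, price 15.32≤44.12, vCPUs 21≥11).
P8: dominated by P1 (memory 174≥141, price 49.40≤98.47, vCPUs 48≥42).
P9: dominated by P1 (memory 174≥14, price 49.40≤104.00, vCPUs 48≥14).
P10: dominated by P1 (memory 174≥148, price 49.40≤77.32, vCPUs 48≥26).
P11: not dominated (best price).
Pareto-optimal: P1, P2, P5, P6, P11 → 5.

5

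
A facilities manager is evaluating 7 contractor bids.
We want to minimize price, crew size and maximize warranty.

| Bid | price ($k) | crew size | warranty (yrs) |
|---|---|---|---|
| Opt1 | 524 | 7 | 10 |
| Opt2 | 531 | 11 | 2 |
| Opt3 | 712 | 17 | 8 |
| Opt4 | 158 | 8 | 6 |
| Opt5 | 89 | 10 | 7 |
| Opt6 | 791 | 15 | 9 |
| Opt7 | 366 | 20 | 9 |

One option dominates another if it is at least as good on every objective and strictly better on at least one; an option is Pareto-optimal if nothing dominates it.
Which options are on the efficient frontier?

Opt1, Opt4, Opt5, Opt7

Opt1: not dominated (best crew size).
Opt2: dominated by Opt1 (price 524≤531, crew size 7≤11, warranty 10≥2).
Opt3: dominated by Opt1 (price 524≤712, crew size 7≤17, warranty 10≥8).
Opt4: not dominated.
Opt5: not dominated (best price).
Opt6: dominated by Opt1 (price 524≤791, crew size 7≤15, warranty 10≥9).
Opt7: not dominated.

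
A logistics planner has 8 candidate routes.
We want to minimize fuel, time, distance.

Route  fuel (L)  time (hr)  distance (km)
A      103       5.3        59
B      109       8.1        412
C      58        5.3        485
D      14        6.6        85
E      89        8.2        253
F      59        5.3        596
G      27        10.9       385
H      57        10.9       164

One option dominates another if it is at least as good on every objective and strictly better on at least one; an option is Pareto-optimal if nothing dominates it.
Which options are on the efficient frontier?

A, C, D

A: not dominated (best distance).
B: dominated by A (fuel 103≤109, time 5.3≤8.1, distance 59≤412).
C: not dominated.
D: not dominated (best fuel).
E: dominated by D (fuel 14≤89, time 6.6≤8.2, distance 85≤253).
F: dominated by C (fuel 58≤59, time 5.3≤5.3, distance 485≤596).
G: dominated by D (fuel 14≤27, time 6.6≤10.9, distance 85≤385).
H: dominated by D (fuel 14≤57, time 6.6≤10.9, distance 85≤164).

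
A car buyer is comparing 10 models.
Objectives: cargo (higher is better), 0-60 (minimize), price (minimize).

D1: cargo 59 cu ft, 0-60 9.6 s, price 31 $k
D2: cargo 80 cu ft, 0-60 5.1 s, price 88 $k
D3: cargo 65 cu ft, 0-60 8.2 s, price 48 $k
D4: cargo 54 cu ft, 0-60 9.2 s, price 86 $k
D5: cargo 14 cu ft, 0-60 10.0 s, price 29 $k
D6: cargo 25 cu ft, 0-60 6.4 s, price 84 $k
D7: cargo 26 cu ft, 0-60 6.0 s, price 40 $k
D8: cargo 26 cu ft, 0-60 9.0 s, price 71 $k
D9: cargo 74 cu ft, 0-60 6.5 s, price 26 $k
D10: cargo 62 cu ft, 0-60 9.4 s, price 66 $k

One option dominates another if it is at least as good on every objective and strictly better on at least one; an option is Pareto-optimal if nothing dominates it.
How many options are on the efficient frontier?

3

D1: dominated by D9 (cargo 74≥59, 0-60 6.5≤9.6, price 26≤31).
D2: not dominated (best cargo).
D3: dominated by D9 (cargo 74≥65, 0-60 6.5≤8.2, price 26≤48).
D4: dominated by D3 (cargo 65≥54, 0-60 8.2≤9.2, price 48≤86).
D5: dominated by D9 (cargo 74≥14, 0-60 6.5≤10.0, price 26≤29).
D6: dominated by D7 (cargo 26≥25, 0-60 6.0≤6.4, price 40≤84).
D7: not dominated.
D8: dominated by D3 (cargo 65≥26, 0-60 8.2≤9.0, price 48≤71).
D9: not dominated (best price).
D10: dominated by D3 (cargo 65≥62, 0-60 8.2≤9.4, price 48≤66).
Pareto-optimal: D2, D7, D9 → 3.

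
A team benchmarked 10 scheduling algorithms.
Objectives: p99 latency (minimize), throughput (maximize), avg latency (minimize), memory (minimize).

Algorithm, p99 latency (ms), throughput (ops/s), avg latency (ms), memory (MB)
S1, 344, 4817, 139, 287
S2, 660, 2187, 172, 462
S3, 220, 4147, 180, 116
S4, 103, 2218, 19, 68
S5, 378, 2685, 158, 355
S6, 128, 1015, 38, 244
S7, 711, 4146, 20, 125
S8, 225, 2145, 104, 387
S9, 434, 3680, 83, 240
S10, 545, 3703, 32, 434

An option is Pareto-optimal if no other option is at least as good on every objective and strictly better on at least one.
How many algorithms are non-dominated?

6

S1: not dominated (best throughput).
S2: dominated by S1 (p99 latency 344≤660, throughput 4817≥2187, avg latency 139≤172, memory 287≤462).
S3: not dominated.
S4: not dominated (best p99 latency).
S5: dominated by S1 (p99 latency 344≤378, throughput 4817≥2685, avg latency 139≤158, memory 287≤355).
S6: dominated by S4 (p99 latency 103≤128, throughput 2218≥1015, avg latency 19≤38, memory 68≤244).
S7: not dominated.
S8: dominated by S4 (p99 latency 103≤225, throughput 2218≥2145, avg latency 19≤104, memory 68≤387).
S9: not dominated.
S10: not dominated.
Pareto-optimal: S1, S3, S4, S7, S9, S10 → 6.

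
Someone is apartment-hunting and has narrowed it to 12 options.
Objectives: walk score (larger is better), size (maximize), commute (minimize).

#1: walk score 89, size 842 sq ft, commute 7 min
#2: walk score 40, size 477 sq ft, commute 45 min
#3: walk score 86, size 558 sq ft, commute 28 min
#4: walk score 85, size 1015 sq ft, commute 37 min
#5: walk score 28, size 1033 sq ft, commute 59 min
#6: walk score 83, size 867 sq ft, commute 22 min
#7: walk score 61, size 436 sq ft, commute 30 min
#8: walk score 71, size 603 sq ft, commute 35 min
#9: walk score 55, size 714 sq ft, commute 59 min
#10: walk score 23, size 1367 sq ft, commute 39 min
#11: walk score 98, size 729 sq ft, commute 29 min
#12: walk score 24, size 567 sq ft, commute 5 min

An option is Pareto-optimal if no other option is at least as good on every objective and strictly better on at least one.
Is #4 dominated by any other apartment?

No

#1: worse on size (842 vs 1015).
#2: worse on walk score (40 vs 85).
#3: worse on size (558 vs 1015).
#5: worse on walk score (28 vs 85).
#6: worse on walk score (83 vs 85).
#7: worse on walk score (61 vs 85).
#8: worse on walk score (71 vs 85).
#9: worse on walk score (55 vs 85).
#10: worse on walk score (23 vs 85).
#11: worse on size (729 vs 1015).
#12: worse on walk score (24 vs 85).
No option is at least as good as #4 on every objective and strictly better on one.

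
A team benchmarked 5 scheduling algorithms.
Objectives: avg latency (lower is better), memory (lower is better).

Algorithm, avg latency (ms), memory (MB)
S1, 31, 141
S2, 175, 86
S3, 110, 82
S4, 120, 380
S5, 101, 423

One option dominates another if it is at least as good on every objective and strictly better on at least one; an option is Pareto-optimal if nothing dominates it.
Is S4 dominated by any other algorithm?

Yes

S1 vs S4: avg latency 31≤120, memory 141≤380 — S1 is at least as good on every objective and strictly better on at least one, so S1 dominates S4.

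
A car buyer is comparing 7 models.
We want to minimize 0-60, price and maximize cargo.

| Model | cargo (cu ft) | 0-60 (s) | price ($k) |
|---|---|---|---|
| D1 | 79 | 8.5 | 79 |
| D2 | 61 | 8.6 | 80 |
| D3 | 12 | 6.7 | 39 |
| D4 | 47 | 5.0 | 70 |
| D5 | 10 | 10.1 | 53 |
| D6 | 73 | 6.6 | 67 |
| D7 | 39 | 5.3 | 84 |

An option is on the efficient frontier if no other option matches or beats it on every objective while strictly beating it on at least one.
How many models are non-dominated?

4

D1: not dominated (best cargo).
D2: dominated by D1 (cargo 79≥61, 0-60 8.5≤8.6, price 79≤80).
D3: not dominated (best price).
D4: not dominated (best 0-60).
D5: dominated by D3 (cargo 12≥10, 0-60 6.7≤10.1, price 39≤53).
D6: not dominated.
D7: dominated by D4 (cargo 47≥39, 0-60 5.0≤5.3, price 70≤84).
Pareto-optimal: D1, D3, D4, D6 → 4.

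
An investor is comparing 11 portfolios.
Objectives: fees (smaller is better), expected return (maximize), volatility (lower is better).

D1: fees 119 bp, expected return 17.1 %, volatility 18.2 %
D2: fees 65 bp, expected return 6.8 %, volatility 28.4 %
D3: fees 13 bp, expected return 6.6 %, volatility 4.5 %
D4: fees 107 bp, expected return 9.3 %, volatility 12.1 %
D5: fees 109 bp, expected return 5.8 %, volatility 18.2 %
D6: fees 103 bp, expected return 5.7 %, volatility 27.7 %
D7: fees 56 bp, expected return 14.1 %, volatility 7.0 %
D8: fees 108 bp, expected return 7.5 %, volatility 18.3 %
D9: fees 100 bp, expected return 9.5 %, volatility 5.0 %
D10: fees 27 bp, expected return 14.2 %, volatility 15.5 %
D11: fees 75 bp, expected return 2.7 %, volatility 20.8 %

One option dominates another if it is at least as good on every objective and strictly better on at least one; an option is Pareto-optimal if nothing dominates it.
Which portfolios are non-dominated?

D1: not dominated (best expected return).
D2: dominated by D7 (fees 56≤65, expected return 14.1≥6.8, volatility 7.0≤28.4).
D3: not dominated (best fees).
D4: dominated by D7 (fees 56≤107, expected return 14.1≥9.3, volatility 7.0≤12.1).
D5: dominated by D3 (fees 13≤109, expected return 6.6≥5.8, volatility 4.5≤18.2).
D6: dominated by D3 (fees 13≤103, expected return 6.6≥5.7, volatility 4.5≤27.7).
D7: not dominated.
D8: dominated by D4 (fees 107≤108, expected return 9.3≥7.5, volatility 12.1≤18.3).
D9: not dominated.
D10: not dominated.
D11: dominated by D3 (fees 13≤75, expected return 6.6≥2.7, volatility 4.5≤20.8).

D1, D3, D7, D9, D10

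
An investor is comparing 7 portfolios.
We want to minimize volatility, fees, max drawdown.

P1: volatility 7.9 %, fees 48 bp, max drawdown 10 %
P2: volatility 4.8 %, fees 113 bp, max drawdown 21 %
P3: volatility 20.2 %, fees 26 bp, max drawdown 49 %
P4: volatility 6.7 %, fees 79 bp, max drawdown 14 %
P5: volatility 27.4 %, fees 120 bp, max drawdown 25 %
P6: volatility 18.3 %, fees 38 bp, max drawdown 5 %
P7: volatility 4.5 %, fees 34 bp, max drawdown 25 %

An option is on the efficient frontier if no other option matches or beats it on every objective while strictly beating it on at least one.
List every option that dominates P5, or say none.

P1: volatility 7.9≤27.4, fees 48≤120, max drawdown 10≤25 — dominates P5.
P2: volatility 4.8≤27.4, fees 113≤120, max drawdown 21≤25 — dominates P5.
P4: volatility 6.7≤27.4, fees 79≤120, max drawdown 14≤25 — dominates P5.
P6: volatility 18.3≤27.4, fees 38≤120, max drawdown 5≤25 — dominates P5.
P7: volatility 4.5≤27.4, fees 34≤120, max drawdown 25≤25 — dominates P5.
Others (P3) are each worse than P5 on at least one objective.

P1, P2, P4, P6, P7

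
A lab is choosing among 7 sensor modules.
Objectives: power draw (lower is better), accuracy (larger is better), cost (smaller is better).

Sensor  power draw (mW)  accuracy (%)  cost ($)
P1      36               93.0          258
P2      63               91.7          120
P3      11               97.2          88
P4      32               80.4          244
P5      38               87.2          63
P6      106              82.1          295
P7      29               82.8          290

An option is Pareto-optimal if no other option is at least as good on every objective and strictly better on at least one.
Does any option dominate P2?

P3 vs P2: power draw 11≤63, accuracy 97.2≥91.7, cost 88≤120 — P3 is at least as good on every objective and strictly better on at least one, so P3 dominates P2.

Yes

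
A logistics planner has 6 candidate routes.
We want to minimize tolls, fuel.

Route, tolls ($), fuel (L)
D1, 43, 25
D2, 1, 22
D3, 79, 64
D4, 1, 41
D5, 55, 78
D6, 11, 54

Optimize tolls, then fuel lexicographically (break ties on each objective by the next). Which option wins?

First minimize tolls: best is 1, kept {D2, D4}.
Then minimize fuel: best is 22, kept {D2}.

D2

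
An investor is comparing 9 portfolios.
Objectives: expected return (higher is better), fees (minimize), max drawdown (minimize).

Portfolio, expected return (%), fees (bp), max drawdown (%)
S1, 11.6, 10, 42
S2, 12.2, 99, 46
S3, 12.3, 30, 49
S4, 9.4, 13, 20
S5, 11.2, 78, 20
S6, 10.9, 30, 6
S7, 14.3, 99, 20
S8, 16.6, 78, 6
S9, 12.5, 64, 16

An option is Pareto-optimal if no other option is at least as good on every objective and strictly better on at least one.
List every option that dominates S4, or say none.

none

S1: worse on max drawdown (42 vs 20).
S2: worse on fees (99 vs 13).
S3: worse on fees (30 vs 13).
S5: worse on fees (78 vs 13).
S6: worse on fees (30 vs 13).
S7: worse on fees (99 vs 13).
S8: worse on fees (78 vs 13).
S9: worse on fees (64 vs 13).
No option dominates S4.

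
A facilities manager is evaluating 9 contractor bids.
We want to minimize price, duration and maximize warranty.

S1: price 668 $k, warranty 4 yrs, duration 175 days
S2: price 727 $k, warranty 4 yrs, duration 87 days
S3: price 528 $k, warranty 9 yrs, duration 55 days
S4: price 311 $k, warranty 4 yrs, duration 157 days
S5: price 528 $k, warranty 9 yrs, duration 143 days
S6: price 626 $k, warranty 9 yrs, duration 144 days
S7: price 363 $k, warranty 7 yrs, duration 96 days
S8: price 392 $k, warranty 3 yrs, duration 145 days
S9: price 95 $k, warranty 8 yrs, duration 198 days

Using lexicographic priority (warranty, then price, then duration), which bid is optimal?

First maximize warranty: best is 9, kept {S3, S5, S6}.
Then minimize price: best is 528, kept {S3, S5}.
Then minimize duration: best is 55, kept {S3}.

S3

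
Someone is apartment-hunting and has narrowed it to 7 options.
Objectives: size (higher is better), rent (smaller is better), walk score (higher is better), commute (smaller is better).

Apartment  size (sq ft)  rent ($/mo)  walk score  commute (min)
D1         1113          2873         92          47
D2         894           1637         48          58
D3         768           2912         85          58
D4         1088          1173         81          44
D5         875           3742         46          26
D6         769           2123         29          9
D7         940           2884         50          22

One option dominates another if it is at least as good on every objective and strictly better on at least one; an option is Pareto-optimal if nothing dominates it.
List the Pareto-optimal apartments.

D1: not dominated (best size).
D2: dominated by D4 (size 1088≥894, rent 1173≤1637, walk score 81≥48, commute 44≤58).
D3: dominated by D1 (size 1113≥768, rent 2873≤2912, walk score 92≥85, commute 47≤58).
D4: not dominated (best rent).
D5: dominated by D7 (size 940≥875, rent 2884≤3742, walk score 50≥46, commute 22≤26).
D6: not dominated (best commute).
D7: not dominated.

D1, D4, D6, D7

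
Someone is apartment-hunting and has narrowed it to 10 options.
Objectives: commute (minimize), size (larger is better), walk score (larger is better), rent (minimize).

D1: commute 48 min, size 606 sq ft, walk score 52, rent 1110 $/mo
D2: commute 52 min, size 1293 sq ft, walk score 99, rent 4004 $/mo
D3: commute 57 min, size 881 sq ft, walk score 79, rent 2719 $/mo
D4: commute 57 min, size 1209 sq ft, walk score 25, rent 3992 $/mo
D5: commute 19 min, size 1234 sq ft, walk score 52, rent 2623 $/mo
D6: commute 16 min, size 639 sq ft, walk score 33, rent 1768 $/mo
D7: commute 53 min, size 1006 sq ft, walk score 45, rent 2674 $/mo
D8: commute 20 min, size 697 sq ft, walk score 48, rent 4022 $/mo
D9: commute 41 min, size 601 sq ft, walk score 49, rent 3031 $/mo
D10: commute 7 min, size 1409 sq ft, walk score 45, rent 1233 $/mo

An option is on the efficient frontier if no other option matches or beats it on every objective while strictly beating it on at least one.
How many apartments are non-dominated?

D1: not dominated (best rent).
D2: not dominated (best walk score).
D3: not dominated.
D4: dominated by D5 (commute 19≤57, size 1234≥1209, walk score 52≥25, rent 2623≤3992).
D5: not dominated.
D6: dominated by D10 (commute 7≤16, size 1409≥639, walk score 45≥33, rent 1233≤1768).
D7: dominated by D5 (commute 19≤53, size 1234≥1006, walk score 52≥45, rent 2623≤2674).
D8: dominated by D5 (commute 19≤20, size 1234≥697, walk score 52≥48, rent 2623≤4022).
D9: dominated by D5 (commute 19≤41, size 1234≥601, walk score 52≥49, rent 2623≤3031).
D10: not dominated (best commute).
Pareto-optimal: D1, D2, D3, D5, D10 → 5.

5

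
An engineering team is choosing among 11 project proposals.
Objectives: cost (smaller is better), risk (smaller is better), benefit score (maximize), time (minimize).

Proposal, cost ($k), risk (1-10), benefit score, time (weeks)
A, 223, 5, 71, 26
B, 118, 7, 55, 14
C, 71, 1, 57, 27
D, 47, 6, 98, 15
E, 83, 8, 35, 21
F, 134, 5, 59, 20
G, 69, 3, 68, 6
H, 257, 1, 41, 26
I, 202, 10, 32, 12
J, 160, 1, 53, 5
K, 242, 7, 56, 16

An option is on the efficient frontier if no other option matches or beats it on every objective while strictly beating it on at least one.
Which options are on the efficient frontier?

A: not dominated.
B: dominated by G (cost 69≤118, risk 3≤7, benefit score 68≥55, time 6≤14).
C: not dominated.
D: not dominated (best cost).
E: dominated by D (cost 47≤83, risk 6≤8, benefit score 98≥35, time 15≤21).
F: dominated by G (cost 69≤134, risk 3≤5, benefit score 68≥59, time 6≤20).
G: not dominated.
H: dominated by J (cost 160≤257, risk 1≤1, benefit score 53≥41, time 5≤26).
I: dominated by G (cost 69≤202, risk 3≤10, benefit score 68≥32, time 6≤12).
J: not dominated (best time).
K: dominated by D (cost 47≤242, risk 6≤7, benefit score 98≥56, time 15≤16).

A, C, D, G, J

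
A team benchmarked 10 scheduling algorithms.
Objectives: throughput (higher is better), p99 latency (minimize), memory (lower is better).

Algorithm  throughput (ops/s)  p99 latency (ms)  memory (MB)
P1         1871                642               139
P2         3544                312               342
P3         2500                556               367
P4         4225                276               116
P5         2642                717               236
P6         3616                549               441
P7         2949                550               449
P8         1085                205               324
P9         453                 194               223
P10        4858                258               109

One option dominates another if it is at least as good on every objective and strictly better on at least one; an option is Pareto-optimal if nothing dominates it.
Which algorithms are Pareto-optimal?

P1: dominated by P4 (throughput 4225≥1871, p99 latency 276≤642, memory 116≤139).
P2: dominated by P4 (throughput 4225≥3544, p99 latency 276≤312, memory 116≤342).
P3: dominated by P2 (throughput 3544≥2500, p99 latency 312≤556, memory 342≤367).
P4: dominated by P10 (throughput 4858≥4225, p99 latency 258≤276, memory 109≤116).
P5: dominated by P4 (throughput 4225≥2642, p99 latency 276≤717, memory 116≤236).
P6: dominated by P4 (throughput 4225≥3616, p99 latency 276≤549, memory 116≤441).
P7: dominated by P2 (throughput 3544≥2949, p99 latency 312≤550, memory 342≤449).
P8: not dominated.
P9: not dominated (best p99 latency).
P10: not dominated (best throughput).

P8, P9, P10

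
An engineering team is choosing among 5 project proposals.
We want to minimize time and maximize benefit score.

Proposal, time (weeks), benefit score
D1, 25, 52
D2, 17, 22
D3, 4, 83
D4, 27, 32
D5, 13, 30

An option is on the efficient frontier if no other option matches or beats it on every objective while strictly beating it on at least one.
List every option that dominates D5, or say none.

D3: time 4≤13, benefit score 83≥30 — dominates D5.
Others (D1, D2, D4) are each worse than D5 on at least one objective.

D3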